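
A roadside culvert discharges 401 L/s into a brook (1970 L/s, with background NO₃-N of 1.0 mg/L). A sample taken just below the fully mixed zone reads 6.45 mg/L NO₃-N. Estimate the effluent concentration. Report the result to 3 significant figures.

33.2 mg/L

Mass balance: 1970·1.000 + 401.0·Cₑ = 2371·6.450
→ Cₑ = (2371·6.450 − 1970·1.000) / 401.0 = 33.22 mg/L.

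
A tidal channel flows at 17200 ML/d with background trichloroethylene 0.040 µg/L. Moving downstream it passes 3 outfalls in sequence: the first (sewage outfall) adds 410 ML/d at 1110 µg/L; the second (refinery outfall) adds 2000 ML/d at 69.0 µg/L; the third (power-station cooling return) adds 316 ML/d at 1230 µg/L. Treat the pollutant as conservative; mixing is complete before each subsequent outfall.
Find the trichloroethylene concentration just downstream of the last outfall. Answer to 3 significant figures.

49.3 µg/L

After outfall 1: Q = 17200 + 410.0 = 17610 ML/d; C = (17200·0.04000 + 410.0·1110)/17610 = 25.88 µg/L.
After outfall 2: Q = 17610 + 2000 = 19610 ML/d; C = (17610·25.88 + 2000·69.00)/19610 = 30.28 µg/L.
After outfall 3: Q = 19610 + 316.0 = 19930 ML/d; C = (19610·30.28 + 316.0·1230)/19930 = 49.31 µg/L.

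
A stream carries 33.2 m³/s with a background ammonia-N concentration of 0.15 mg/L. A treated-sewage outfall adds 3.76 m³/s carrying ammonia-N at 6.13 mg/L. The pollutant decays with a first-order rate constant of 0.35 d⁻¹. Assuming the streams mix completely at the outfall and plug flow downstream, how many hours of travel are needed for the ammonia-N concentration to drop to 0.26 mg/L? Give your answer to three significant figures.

73.4 h

Mixed concentration C = ΣQC/ΣQ = (33.20·0.1500 + 3.760·6.130) / 36.96 = 28.03/36.96 = 0.7584 mg/L.
0.7584·exp(−k·t) = 0.26 → t = ln(0.7584/0.26)/k = 264300 s = 73.40 h.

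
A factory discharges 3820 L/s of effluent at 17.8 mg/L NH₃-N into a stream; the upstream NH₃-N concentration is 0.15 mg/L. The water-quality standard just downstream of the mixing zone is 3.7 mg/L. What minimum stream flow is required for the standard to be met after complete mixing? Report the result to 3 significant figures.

Set C_mix = 3.7: (Q·0.1500 + 3820·17.80) / (Q + 3820) = 3.7
→ Q = 3820·(17.80 − 3.7)/(3.7 − 0.1500) = 15170 L/s.

15200 L/s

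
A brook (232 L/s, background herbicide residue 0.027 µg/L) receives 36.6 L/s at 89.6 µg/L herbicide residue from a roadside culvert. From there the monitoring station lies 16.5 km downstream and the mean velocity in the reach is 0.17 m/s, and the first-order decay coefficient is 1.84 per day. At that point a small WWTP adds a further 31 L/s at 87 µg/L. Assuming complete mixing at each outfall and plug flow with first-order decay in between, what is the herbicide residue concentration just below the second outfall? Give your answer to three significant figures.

10.4 µg/L

Mass balance: C = (232.0·0.02700 + 36.60·89.60) / 268.6 = 3286/268.6 = 12.23 µg/L; combined flow 268.6 L/s.
Travel time t = 16.5·1000 / 0.17 = 97060 s = 26.96 h.
Decay over the reach: 12.23·exp(−kt) = 12.23·0.1266 = 1.548 µg/L.
At the second outfall, C = (268.6·1.548 + 31.00·87.00) / (268.6 + 31.00) = 10.39 µg/L.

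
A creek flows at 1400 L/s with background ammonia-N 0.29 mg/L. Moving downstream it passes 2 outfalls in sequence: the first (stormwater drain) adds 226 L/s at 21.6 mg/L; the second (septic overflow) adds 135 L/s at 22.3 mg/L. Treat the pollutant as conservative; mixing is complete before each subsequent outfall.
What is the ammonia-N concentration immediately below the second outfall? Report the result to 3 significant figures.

After outfall 1: Q = 1400 + 226.0 = 1626 L/s; C = (1400·0.2900 + 226.0·21.60)/1626 = 3.252 mg/L.
After outfall 2: Q = 1626 + 135.0 = 1761 L/s; C = (1626·3.252 + 135.0·22.30)/1761 = 4.712 mg/L.

4.71 mg/L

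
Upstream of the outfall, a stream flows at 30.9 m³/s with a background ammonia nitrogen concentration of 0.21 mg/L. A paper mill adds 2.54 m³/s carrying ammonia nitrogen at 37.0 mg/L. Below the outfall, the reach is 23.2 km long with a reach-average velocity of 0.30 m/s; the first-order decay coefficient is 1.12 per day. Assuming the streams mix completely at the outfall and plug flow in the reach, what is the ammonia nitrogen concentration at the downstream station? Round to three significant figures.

1.10 mg/L

Conservation of mass: C = (30.90·0.2100 + 2.540·37.00) / 33.44 = 100.5/33.44 = 3.004 mg/L.
Travel time t = 23.2·1000 / 0.30 = 77330 s = 21.48 h.
First-order decay: C = 3.004·exp(−k·t) = 3.004·0.3670 = 1.103 mg/L.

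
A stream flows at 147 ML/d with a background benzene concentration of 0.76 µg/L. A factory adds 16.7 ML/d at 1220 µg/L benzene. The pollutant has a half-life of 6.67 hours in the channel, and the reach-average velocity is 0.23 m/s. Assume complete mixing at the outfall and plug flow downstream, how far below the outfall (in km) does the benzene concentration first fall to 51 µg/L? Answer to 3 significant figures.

7.15 km

Mass balance: C = (147.0·0.7600 + 16.70·1220) / 163.7 = 20490/163.7 = 125.1 µg/L.
Half-life 6.67 h → k = ln 2 / 6.67 = 0.1039 h⁻¹ = 2.494 d⁻¹.
Set 125.1·exp(−k·t) = 51 → t = ln(125.1/51)/k = 31100 s = 8.638 h.
Distance = v·t = 0.23·31100 = 7152 m = 7.152 km.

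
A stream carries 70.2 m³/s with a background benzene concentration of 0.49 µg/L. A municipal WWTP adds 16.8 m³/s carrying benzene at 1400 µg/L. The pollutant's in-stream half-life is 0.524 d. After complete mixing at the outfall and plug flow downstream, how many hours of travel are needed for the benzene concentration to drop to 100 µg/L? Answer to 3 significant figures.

18.1 h

After mixing, C = (70.20·0.4900 + 16.80·1400) / 87.00 = 23550/87.00 = 270.7 µg/L.
Half-life 0.524 d → k = ln 2 / 0.524 = 1.323 d⁻¹.
270.7·exp(−k·t) = 100 → t = ln(270.7/100)/k = 65050 s = 18.07 h.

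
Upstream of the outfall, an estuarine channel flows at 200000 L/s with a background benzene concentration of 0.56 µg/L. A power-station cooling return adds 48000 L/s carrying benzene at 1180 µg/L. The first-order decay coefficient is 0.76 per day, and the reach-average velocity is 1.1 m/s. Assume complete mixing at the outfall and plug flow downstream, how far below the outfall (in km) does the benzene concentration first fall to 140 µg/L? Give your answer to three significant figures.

61.4 km

After mixing, C = (200000·0.5600 + 48000·1180) / 248000 = 56750000/248000 = 228.8 µg/L.
Set 228.8·exp(−k·t) = 140 → t = ln(228.8/140)/k = 55860 s = 15.52 h.
Distance = v·t = 1.1·55860 = 61450 m = 61.45 km.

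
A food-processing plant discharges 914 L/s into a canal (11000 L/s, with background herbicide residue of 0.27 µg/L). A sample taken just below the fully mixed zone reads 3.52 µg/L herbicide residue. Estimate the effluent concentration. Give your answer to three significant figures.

Mass balance: 11000·0.2700 + 914.0·Cₑ = 11910·3.520
→ Cₑ = (11910·3.520 − 11000·0.2700) / 914.0 = 42.63 µg/L.

42.6 µg/L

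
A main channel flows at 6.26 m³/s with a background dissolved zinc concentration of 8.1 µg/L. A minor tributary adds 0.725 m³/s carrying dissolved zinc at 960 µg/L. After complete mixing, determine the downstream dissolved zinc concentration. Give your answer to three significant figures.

Conservation of mass: C = (6.260·8.100 + 0.7250·960.0) / 6.985 = 746.7/6.985 = 106.9 µg/L.

107 µg/L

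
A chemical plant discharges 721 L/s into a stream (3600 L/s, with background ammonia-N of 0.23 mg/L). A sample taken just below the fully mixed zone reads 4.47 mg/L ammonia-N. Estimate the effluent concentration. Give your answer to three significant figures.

Mass balance: 3600·0.2300 + 721.0·Cₑ = 4321·4.470
→ Cₑ = (4321·4.470 − 3600·0.2300) / 721.0 = 25.64 mg/L.

25.6 mg/L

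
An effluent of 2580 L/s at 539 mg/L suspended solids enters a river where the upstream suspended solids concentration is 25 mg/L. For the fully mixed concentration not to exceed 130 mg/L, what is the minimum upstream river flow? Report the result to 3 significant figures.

10000 L/s

Set C_mix = 130: (Q·25.00 + 2580·539.0) / (Q + 2580) = 130
→ Q = 2580·(539.0 − 130)/(130 − 25.00) = 10050 L/s.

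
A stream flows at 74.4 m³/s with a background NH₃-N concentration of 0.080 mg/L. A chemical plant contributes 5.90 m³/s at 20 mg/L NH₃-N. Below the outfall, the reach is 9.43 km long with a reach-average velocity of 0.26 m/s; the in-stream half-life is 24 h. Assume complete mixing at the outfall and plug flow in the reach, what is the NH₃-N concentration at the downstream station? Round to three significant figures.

Conservation of mass: C = (74.40·0.08000 + 5.900·20.00) / 80.30 = 124.0/80.30 = 1.544 mg/L.
Travel time t = 9.43·1000 / 0.26 = 36270 s = 10.07 h.
Half-life 24 h → k = ln 2 / 24 = 0.02888 h⁻¹ = 0.6931 d⁻¹.
Decay over the reach: 1.544·exp(−kt) = 1.544·0.7475 = 1.154 mg/L.

1.15 mg/L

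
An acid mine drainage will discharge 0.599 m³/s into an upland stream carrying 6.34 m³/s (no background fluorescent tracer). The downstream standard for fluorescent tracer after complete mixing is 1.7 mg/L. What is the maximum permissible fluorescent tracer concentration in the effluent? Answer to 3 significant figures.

19.7 mg/L

At the limit, (Qr·Cr + Qe·Cₑ)/(Qr + Qe) = 1.7:
Cₑ = (6.939·1.7 − 6.340·0) / 0.5990 = 19.69 mg/L.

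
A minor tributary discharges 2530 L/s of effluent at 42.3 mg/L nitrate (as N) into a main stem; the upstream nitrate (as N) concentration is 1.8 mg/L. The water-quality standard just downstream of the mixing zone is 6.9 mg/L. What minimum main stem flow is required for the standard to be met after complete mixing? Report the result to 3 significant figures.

Set C_mix = 6.9: (Q·1.800 + 2530·42.30) / (Q + 2530) = 6.9
→ Q = 2530·(42.30 − 6.9)/(6.9 − 1.800) = 17560 L/s.

17600 L/s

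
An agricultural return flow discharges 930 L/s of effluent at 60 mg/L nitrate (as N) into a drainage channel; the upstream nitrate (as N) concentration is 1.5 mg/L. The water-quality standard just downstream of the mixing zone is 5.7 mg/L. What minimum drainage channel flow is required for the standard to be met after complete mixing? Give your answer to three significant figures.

Set C_mix = 5.7: (Q·1.500 + 930.0·60.00) / (Q + 930.0) = 5.7
→ Q = 930.0·(60.00 − 5.7)/(5.7 − 1.500) = 12020 L/s.

12000 L/s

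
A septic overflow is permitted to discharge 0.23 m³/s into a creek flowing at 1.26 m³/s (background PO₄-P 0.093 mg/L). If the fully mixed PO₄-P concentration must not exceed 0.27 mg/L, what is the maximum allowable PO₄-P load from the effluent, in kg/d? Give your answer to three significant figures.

24.6 kg/d

Mass balance at the limit: 1.260·0.09300 + 0.2300·Cₑ = 1.490·0.27 → Cₑ = 1.240 mg/L.
Load = 0.2300 m³/s × 1.240 g/m³ × 86 400 s/d = 24.63 kg/d.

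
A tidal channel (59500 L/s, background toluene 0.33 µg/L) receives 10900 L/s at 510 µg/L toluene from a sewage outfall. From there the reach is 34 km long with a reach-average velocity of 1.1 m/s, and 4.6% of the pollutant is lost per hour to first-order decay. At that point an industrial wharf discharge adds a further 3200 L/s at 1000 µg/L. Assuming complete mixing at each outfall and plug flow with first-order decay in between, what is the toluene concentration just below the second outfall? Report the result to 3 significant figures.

Mass balance: C = (59500·0.3300 + 10900·510.0) / 70400 = 5579000/70400 = 79.24 µg/L; combined flow 70400 L/s.
Travel time t = 34·1000 / 1.1 = 30910 s = 8.586 h.
4.6%/h lost → k = −ln(1 − 0.046) = 0.04709 h⁻¹.
First-order decay: C = 79.24·exp(−k·t) = 79.24·0.6674 = 52.89 µg/L.
At the second outfall, C = (70400·52.89 + 3200·1000) / (70400 + 3200) = 94.07 µg/L.

94.1 µg/L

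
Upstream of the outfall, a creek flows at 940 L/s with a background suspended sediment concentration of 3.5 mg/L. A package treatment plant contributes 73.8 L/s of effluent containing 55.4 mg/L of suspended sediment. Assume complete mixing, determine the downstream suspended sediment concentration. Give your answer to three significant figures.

7.28 mg/L

Mass balance: C = (940.0·3.500 + 73.80·55.40) / 1014 = 7379/1014 = 7.278 mg/L.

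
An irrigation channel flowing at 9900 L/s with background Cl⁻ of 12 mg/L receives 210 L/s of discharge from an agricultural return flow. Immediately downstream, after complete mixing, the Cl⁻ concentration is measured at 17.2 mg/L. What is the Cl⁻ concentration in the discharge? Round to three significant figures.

262 mg/L

Mass balance: 9900·12.00 + 210.0·Cₑ = 10110·17.20
→ Cₑ = (10110·17.20 − 9900·12.00) / 210.0 = 262.3 mg/L.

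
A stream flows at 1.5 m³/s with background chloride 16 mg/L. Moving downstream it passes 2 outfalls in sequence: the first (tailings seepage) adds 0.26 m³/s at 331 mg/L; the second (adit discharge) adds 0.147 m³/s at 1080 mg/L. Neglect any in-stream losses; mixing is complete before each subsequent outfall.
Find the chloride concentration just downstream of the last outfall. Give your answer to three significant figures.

141 mg/L

After outfall 1: Q = 1.500 + 0.2600 = 1.760 m³/s; C = (1.500·16.00 + 0.2600·331.0)/1.760 = 62.53 mg/L.
After outfall 2: Q = 1.760 + 0.1470 = 1.907 m³/s; C = (1.760·62.53 + 0.1470·1080)/1.907 = 141.0 mg/L.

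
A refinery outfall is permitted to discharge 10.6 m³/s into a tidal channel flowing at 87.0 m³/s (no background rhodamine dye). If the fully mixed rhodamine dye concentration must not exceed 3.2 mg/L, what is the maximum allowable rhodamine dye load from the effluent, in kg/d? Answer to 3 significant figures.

27000 kg/d

Mass balance at the limit: 87.00·0 + 10.60·Cₑ = 97.60·3.2 → Cₑ = 29.46 mg/L.
Load = 10.60 m³/s × 29.46 g/m³ × 86 400 s/d = 26980 kg/d.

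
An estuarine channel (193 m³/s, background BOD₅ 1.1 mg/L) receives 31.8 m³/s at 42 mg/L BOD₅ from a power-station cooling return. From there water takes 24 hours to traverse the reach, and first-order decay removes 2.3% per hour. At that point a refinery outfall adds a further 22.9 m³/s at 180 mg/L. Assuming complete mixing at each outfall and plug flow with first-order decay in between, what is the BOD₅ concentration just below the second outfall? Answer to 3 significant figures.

Conservation of mass: C = (193.0·1.100 + 31.80·42.00) / 224.8 = 1548/224.8 = 6.886 mg/L; combined flow 224.8 m³/s.
2.3%/h lost → k = −ln(1 − 0.023) = 0.02327 h⁻¹.
First-order decay: C = 6.886·exp(−k·t) = 6.886·0.5721 = 3.939 mg/L.
At the second outfall, C = (224.8·3.939 + 22.90·180.0) / (224.8 + 22.90) = 20.22 mg/L.

20.2 mg/L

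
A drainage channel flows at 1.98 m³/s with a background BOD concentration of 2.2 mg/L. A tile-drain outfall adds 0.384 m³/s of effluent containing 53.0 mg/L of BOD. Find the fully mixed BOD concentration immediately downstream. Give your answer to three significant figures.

After mixing, C = (1.980·2.200 + 0.3840·53.00) / 2.364 = 24.71/2.364 = 10.45 mg/L.

10.5 mg/L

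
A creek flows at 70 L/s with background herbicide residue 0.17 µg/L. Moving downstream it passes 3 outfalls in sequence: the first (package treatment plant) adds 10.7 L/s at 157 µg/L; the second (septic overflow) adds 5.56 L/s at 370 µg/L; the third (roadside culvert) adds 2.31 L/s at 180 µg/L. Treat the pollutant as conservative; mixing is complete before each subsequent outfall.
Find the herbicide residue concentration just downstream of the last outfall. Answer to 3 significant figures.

47.0 µg/L

After outfall 1: Q = 70.00 + 10.70 = 80.70 L/s; C = (70.00·0.1700 + 10.70·157.0)/80.70 = 20.96 µg/L.
After outfall 2: Q = 80.70 + 5.560 = 86.26 L/s; C = (80.70·20.96 + 5.560·370.0)/86.26 = 43.46 µg/L.
After outfall 3: Q = 86.26 + 2.310 = 88.57 L/s; C = (86.26·43.46 + 2.310·180.0)/88.57 = 47.02 µg/L.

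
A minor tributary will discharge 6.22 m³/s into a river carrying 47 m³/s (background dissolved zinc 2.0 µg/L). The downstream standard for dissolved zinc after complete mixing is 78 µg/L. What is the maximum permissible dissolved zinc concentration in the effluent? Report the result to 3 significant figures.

At the limit, (Qr·Cr + Qe·Cₑ)/(Qr + Qe) = 78:
Cₑ = (53.22·78 − 47.00·2.000) / 6.220 = 652.3 µg/L.

652 µg/L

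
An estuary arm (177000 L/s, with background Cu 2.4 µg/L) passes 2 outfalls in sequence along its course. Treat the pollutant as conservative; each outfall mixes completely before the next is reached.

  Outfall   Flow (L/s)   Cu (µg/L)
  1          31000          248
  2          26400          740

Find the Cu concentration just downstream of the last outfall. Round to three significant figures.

118 µg/L

After outfall 1: Q = 177000 + 31000 = 208000 L/s; C = (177000·2.400 + 31000·248.0)/208000 = 39.00 µg/L.
After outfall 2: Q = 208000 + 26400 = 234400 L/s; C = (208000·39.00 + 26400·740.0)/234400 = 118.0 µg/L.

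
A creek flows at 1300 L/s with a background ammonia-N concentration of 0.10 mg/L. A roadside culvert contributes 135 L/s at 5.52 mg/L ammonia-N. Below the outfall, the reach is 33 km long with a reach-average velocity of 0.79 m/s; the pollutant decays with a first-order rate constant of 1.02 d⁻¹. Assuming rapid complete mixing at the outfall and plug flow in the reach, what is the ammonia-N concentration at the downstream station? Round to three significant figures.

0.372 mg/L

Mixed concentration C = ΣQC/ΣQ = (1300·0.1000 + 135.0·5.520) / 1435 = 875.2/1435 = 0.6099 mg/L.
Travel time t = 33·1000 / 0.79 = 41770 s = 11.60 h.
Applying C = C₀e^(−kt): 0.6099 × 0.6107 = 0.3725 mg/L.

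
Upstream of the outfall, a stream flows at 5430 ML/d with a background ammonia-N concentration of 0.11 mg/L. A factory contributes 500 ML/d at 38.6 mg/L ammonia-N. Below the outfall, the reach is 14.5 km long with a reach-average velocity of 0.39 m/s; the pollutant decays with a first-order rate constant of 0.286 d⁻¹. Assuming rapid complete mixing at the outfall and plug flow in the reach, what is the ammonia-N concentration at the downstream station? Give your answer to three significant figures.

2.97 mg/L

Flow-weighted average: C = (5430·0.1100 + 500.0·38.60) / 5930 = 19900/5930 = 3.355 mg/L.
Travel time t = 14.5·1000 / 0.39 = 37180 s = 10.33 h.
Applying C = C₀e^(−kt): 3.355 × 0.8842 = 2.967 mg/L.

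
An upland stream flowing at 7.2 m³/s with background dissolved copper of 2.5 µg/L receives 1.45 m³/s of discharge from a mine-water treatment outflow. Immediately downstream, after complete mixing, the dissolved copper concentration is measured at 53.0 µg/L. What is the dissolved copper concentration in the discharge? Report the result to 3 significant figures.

Mass balance: 7.200·2.500 + 1.450·Cₑ = 8.650·53.00
→ Cₑ = (8.650·53.00 − 7.200·2.500) / 1.450 = 303.8 µg/L.

304 µg/L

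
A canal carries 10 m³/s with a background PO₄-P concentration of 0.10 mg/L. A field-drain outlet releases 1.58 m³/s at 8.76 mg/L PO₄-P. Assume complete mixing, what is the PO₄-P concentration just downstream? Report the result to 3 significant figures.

Flow-weighted average: C = (10.00·0.1000 + 1.580·8.760) / 11.58 = 14.84/11.58 = 1.282 mg/L.

1.28 mg/L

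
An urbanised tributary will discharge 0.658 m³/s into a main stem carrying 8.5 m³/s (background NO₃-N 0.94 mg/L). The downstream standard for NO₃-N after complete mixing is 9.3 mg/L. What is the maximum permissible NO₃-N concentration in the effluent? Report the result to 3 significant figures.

At the limit, (Qr·Cr + Qe·Cₑ)/(Qr + Qe) = 9.3:
Cₑ = (9.158·9.3 − 8.500·0.9400) / 0.6580 = 117.3 mg/L.

117 mg/L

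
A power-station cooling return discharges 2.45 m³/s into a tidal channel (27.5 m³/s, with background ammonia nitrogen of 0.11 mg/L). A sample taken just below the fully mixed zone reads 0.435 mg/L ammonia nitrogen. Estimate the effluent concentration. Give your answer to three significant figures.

4.08 mg/L

Mass balance: 27.50·0.1100 + 2.450·Cₑ = 29.95·0.4350
→ Cₑ = (29.95·0.4350 − 27.50·0.1100) / 2.450 = 4.083 mg/L.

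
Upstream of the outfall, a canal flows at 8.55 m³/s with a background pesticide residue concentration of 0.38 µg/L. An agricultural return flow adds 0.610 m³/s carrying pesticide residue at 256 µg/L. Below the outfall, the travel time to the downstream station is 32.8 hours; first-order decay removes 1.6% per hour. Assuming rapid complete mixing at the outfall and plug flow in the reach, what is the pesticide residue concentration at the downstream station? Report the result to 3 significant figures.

10.3 µg/L

Mass balance: C = (8.550·0.3800 + 0.6100·256.0) / 9.160 = 159.4/9.160 = 17.40 µg/L.
1.6%/h lost → k = −ln(1 − 0.016) = 0.01613 h⁻¹.
Decay over the reach: 17.40·exp(−kt) = 17.40·0.5892 = 10.25 µg/L.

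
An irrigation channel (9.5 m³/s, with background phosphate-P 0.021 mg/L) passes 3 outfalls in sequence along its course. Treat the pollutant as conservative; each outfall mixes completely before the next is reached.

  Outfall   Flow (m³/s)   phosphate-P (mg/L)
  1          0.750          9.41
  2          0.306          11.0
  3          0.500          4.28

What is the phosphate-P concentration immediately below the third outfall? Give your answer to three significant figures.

1.15 mg/L

Below outfall 1: Q → 10.25 m³/s, C = (9.500·0.02100 + 0.7500·9.410)/10.25 = 0.7080 mg/L.
Below outfall 2: Q → 10.56 m³/s, C = (10.25·0.7080 + 0.3060·11.00)/10.56 = 1.006 mg/L.
Below outfall 3: Q → 11.06 m³/s, C = (10.56·1.006 + 0.5000·4.280)/11.06 = 1.154 mg/L.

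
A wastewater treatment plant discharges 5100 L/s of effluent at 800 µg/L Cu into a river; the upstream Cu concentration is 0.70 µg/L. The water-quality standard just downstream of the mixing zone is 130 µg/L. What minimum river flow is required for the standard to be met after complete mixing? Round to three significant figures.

Set C_mix = 130: (Q·0.7000 + 5100·800.0) / (Q + 5100) = 130
→ Q = 5100·(800.0 − 130)/(130 − 0.7000) = 26430 L/s.

26400 L/s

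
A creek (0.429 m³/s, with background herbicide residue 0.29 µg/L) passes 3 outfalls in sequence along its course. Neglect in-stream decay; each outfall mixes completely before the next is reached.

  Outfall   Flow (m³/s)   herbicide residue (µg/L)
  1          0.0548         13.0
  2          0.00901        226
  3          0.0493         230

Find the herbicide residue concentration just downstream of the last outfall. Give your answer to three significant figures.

After outfall 1: Q = 0.4290 + 0.05480 = 0.4838 m³/s; C = (0.4290·0.2900 + 0.05480·13.00)/0.4838 = 1.730 µg/L.
After outfall 2: Q = 0.4838 + 0.009010 = 0.4928 m³/s; C = (0.4838·1.730 + 0.009010·226.0)/0.4928 = 5.830 µg/L.
After outfall 3: Q = 0.4928 + 0.04930 = 0.5421 m³/s; C = (0.4928·5.830 + 0.04930·230.0)/0.5421 = 26.22 µg/L.

26.2 µg/L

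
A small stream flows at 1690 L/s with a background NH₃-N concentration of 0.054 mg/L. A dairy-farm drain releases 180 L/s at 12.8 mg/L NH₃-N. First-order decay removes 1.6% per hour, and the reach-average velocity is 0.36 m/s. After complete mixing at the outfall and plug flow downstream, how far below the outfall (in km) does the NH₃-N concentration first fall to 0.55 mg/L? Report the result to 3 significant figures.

67.9 km

Flow-weighted average: C = (1690·0.05400 + 180.0·12.80) / 1870 = 2395/1870 = 1.281 mg/L.
1.6%/h lost → k = −ln(1 − 0.016) = 0.01613 h⁻¹.
Set 1.281·exp(−k·t) = 0.55 → t = ln(1.281/0.55)/k = 188700 s = 52.41 h.
Distance = v·t = 0.36·188700 = 67930 m = 67.93 km.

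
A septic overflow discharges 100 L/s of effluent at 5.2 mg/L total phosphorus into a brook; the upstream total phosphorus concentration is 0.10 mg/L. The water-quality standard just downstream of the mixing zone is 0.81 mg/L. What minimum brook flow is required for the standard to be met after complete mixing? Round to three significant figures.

Set C_mix = 0.81: (Q·0.1000 + 100.0·5.200) / (Q + 100.0) = 0.81
→ Q = 100.0·(5.200 − 0.81)/(0.81 − 0.1000) = 618.3 L/s.

618 L/s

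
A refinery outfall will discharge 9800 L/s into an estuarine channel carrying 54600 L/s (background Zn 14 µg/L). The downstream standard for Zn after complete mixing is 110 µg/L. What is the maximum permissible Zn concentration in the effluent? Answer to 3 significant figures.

645 µg/L

At the limit, (Qr·Cr + Qe·Cₑ)/(Qr + Qe) = 110:
Cₑ = (64400·110 − 54600·14.00) / 9800 = 644.9 µg/L.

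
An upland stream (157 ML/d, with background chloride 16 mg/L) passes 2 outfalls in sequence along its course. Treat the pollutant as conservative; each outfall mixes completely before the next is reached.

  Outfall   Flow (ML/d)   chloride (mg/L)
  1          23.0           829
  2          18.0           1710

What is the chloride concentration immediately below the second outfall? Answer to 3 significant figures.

Below outfall 1: Q → 180.0 ML/d, C = (157.0·16.00 + 23.00·829.0)/180.0 = 119.9 mg/L.
Below outfall 2: Q → 198.0 ML/d, C = (180.0·119.9 + 18.00·1710)/198.0 = 264.4 mg/L.

264 mg/L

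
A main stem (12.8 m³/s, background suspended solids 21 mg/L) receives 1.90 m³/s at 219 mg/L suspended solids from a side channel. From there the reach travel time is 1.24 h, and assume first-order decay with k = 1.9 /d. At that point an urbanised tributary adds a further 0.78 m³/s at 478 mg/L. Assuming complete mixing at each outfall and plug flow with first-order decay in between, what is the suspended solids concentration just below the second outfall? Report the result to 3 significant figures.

Mass balance: C = (12.80·21.00 + 1.900·219.0) / 14.70 = 684.9/14.70 = 46.59 mg/L; combined flow 14.70 m³/s.
Decay over the reach: 46.59·exp(−kt) = 46.59·0.9065 = 42.24 mg/L.
At the second outfall, C = (14.70·42.24 + 0.7800·478.0) / (14.70 + 0.7800) = 64.19 mg/L.

64.2 mg/L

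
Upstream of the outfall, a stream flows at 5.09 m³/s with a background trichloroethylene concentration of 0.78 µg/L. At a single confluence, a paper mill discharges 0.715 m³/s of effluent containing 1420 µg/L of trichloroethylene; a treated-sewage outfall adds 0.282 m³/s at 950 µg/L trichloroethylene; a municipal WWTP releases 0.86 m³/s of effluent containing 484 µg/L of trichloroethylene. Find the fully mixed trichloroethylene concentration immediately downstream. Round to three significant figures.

245 µg/L

After mixing, C = (5.090·0.7800 + 0.7150·1420 + 0.2820·950.0 + 0.8600·484.0) / 6.947 = 1703/6.947 = 245.2 µg/L.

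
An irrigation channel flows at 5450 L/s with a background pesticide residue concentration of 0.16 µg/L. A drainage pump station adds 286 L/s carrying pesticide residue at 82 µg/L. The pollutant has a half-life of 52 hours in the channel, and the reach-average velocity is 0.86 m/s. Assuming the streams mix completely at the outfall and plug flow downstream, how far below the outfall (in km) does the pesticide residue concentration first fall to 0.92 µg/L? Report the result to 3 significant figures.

355 km

Mixed concentration C = ΣQC/ΣQ = (5450·0.1600 + 286.0·82.00) / 5736 = 24320/5736 = 4.241 µg/L.
Half-life 52 h → k = ln 2 / 52 = 0.01333 h⁻¹ = 0.3199 d⁻¹.
Set 4.241·exp(−k·t) = 0.92 → t = ln(4.241/0.92)/k = 412700 s = 114.6 h.
Distance = v·t = 0.86·412700 = 354900 m = 354.9 km.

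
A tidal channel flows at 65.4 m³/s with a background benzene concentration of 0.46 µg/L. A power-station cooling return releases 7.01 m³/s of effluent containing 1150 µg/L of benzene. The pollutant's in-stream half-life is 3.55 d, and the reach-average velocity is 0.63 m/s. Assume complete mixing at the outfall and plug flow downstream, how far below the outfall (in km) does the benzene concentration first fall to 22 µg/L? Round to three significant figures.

Mass balance: C = (65.40·0.4600 + 7.010·1150) / 72.41 = 8092/72.41 = 111.7 µg/L.
Half-life 3.55 d → k = ln 2 / 3.55 = 0.1953 d⁻¹.
Set 111.7·exp(−k·t) = 22 → t = ln(111.7/22)/k = 719200 s = 199.8 h.
Distance = v·t = 0.63·719200 = 453100 m = 453.1 km.

453 km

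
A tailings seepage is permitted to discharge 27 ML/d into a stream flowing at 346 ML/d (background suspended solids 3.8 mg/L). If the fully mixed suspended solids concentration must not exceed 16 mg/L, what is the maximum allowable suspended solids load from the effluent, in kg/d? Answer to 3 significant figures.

4650 kg/d

Mass balance at the limit: 346.0·3.800 + 27.00·Cₑ = 373.0·16 → Cₑ = 172.3 mg/L.
27.00 ML/d = 0.3125 m³/s. Load = 0.3125 m³/s × 172.3 g/m³ × 86 400 s/d = 4653 kg/d.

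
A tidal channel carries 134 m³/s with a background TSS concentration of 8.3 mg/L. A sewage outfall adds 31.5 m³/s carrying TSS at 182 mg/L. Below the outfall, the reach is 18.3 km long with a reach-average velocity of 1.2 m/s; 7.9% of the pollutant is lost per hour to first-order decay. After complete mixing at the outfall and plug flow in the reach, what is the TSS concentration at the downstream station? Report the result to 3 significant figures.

Flow-weighted average: C = (134.0·8.300 + 31.50·182.0) / 165.5 = 6845/165.5 = 41.36 mg/L.
Travel time t = 18.3·1000 / 1.2 = 15250 s = 4.236 h.
7.9%/h lost → k = −ln(1 − 0.079) = 0.08230 h⁻¹.
First-order decay: C = 41.36·exp(−k·t) = 41.36·0.7057 = 29.19 mg/L.

29.2 mg/L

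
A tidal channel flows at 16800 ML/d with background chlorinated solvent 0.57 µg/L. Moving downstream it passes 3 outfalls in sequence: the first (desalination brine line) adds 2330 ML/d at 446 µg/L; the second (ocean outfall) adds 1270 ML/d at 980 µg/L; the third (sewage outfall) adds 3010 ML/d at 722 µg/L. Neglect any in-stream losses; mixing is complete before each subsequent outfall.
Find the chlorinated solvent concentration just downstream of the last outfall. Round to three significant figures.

Below outfall 1: Q → 19130 ML/d, C = (16800·0.5700 + 2330·446.0)/19130 = 54.82 µg/L.
Below outfall 2: Q → 20400 ML/d, C = (19130·54.82 + 1270·980.0)/20400 = 112.4 µg/L.
Below outfall 3: Q → 23410 ML/d, C = (20400·112.4 + 3010·722.0)/23410 = 190.8 µg/L.

191 µg/L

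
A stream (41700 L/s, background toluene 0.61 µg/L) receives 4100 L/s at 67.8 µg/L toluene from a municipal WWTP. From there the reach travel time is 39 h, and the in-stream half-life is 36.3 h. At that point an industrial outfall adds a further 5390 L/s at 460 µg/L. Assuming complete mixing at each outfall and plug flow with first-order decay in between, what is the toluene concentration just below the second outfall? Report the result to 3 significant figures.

After mixing, C = (41700·0.6100 + 4100·67.80) / 45800 = 303400/45800 = 6.625 µg/L; combined flow 45800 L/s.
Half-life 36.3 h → k = ln 2 / 36.3 = 0.01909 h⁻¹ = 0.4583 d⁻¹.
Applying C = C₀e^(−kt): 6.625 × 0.4749 = 3.146 µg/L.
Second outfall: C = (45800·3.146 + 5390·460.0)/51190 = 51.25 µg/L.

51.2 µg/L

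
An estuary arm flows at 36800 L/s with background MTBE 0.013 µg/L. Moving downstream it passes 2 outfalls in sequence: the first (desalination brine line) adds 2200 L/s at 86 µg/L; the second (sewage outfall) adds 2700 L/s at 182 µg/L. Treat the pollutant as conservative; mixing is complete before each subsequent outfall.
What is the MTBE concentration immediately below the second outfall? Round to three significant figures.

16.3 µg/L

Below outfall 1: Q → 39000 L/s, C = (36800·0.01300 + 2200·86.00)/39000 = 4.864 µg/L.
Below outfall 2: Q → 41700 L/s, C = (39000·4.864 + 2700·182.0)/41700 = 16.33 µg/L.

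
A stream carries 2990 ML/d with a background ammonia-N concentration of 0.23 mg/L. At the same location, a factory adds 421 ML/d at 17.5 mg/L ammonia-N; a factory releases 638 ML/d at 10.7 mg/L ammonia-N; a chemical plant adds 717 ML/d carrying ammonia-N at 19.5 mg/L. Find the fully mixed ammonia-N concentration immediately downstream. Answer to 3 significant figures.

6.06 mg/L

Mass balance: C = (2990·0.2300 + 421.0·17.50 + 638.0·10.70 + 717.0·19.50) / 4766 = 28860/4766 = 6.056 mg/L.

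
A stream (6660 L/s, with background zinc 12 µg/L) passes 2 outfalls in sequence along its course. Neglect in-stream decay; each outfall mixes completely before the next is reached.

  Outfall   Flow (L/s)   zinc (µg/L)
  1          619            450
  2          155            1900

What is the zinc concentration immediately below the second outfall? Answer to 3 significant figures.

Below outfall 1: Q → 7279 L/s, C = (6660·12.00 + 619.0·450.0)/7279 = 49.25 µg/L.
Below outfall 2: Q → 7434 L/s, C = (7279·49.25 + 155.0·1900)/7434 = 87.84 µg/L.

87.8 µg/L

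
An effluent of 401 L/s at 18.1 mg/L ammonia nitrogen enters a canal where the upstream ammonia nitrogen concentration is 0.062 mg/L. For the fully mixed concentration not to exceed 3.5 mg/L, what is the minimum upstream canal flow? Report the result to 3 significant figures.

1700 L/s

Set C_mix = 3.5: (Q·0.06200 + 401.0·18.10) / (Q + 401.0) = 3.5
→ Q = 401.0·(18.10 − 3.5)/(3.5 − 0.06200) = 1703 L/s.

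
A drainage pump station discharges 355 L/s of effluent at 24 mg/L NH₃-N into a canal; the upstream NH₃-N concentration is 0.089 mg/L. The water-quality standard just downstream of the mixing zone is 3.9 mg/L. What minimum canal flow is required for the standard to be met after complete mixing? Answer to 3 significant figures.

Set C_mix = 3.9: (Q·0.08900 + 355.0·24.00) / (Q + 355.0) = 3.9
→ Q = 355.0·(24.00 − 3.9)/(3.9 − 0.08900) = 1872 L/s.

1870 L/s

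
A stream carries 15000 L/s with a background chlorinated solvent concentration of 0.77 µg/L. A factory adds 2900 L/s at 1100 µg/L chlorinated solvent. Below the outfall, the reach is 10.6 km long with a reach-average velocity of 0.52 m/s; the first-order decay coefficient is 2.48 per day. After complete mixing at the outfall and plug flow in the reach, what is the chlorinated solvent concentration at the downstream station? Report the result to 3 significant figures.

Mass balance: C = (15000·0.7700 + 2900·1100) / 17900 = 3202000/17900 = 178.9 µg/L.
Travel time t = 10.6·1000 / 0.52 = 20380 s = 5.662 h.
Applying C = C₀e^(−kt): 178.9 × 0.5570 = 99.63 µg/L.

99.6 µg/L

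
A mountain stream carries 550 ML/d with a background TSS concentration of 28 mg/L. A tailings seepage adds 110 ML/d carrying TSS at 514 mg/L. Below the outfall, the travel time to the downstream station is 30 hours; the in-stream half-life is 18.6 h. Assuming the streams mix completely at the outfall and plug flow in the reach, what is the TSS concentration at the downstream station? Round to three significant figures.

35.6 mg/L

Conservation of mass: C = (550.0·28.00 + 110.0·514.0) / 660.0 = 71940/660.0 = 109.0 mg/L.
Half-life 18.6 h → k = ln 2 / 18.6 = 0.03727 h⁻¹ = 0.8944 d⁻¹.
After decay, C = 109.0 × e^(−kt) = 109.0 × 0.3269 = 35.64 mg/L.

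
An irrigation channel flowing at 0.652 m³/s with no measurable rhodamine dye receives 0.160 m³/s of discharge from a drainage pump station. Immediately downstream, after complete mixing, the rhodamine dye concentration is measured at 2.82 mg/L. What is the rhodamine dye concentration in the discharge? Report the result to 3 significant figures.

Mass balance: 0.6520·0 + 0.1600·Cₑ = 0.8120·2.820
→ Cₑ = (0.8120·2.820 − 0.6520·0) / 0.1600 = 14.31 mg/L.

14.3 mg/L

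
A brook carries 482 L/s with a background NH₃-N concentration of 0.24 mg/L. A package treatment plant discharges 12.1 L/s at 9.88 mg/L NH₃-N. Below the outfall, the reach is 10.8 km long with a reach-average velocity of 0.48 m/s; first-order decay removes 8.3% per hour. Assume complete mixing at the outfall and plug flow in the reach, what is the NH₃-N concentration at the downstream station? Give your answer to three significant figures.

0.277 mg/L

Mass balance: C = (482.0·0.2400 + 12.10·9.880) / 494.1 = 235.2/494.1 = 0.4761 mg/L.
Travel time t = 10.8·1000 / 0.48 = 22500 s = 6.250 h.
8.3%/h lost → k = −ln(1 − 0.083) = 0.08665 h⁻¹.
After decay, C = 0.4761 × e^(−kt) = 0.4761 × 0.5818 = 0.2770 mg/L.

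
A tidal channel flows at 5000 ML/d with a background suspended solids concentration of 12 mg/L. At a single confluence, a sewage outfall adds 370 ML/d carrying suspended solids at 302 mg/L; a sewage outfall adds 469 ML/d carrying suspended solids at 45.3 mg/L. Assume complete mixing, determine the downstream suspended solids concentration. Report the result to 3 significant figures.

33.1 mg/L

Flow-weighted average: C = (5000·12.00 + 370.0·302.0 + 469.0·45.30) / 5839 = 193000/5839 = 33.05 mg/L.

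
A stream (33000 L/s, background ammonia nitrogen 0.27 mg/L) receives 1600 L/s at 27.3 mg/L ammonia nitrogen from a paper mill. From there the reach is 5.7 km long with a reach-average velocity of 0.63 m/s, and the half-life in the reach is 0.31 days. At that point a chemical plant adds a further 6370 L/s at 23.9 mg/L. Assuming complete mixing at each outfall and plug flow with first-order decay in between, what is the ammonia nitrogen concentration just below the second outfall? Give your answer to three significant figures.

Mass balance: C = (33000·0.2700 + 1600·27.30) / 34600 = 52590/34600 = 1.520 mg/L; combined flow 34600 L/s.
Travel time t = 5.7·1000 / 0.63 = 9048 s = 2.513 h.
Half-life 0.31 d → k = ln 2 / 0.31 = 2.236 d⁻¹.
After decay, C = 1.520 × e^(−kt) = 1.520 × 0.7912 = 1.203 mg/L.
At the second outfall, C = (34600·1.203 + 6370·23.90) / (34600 + 6370) = 4.732 mg/L.

4.73 mg/L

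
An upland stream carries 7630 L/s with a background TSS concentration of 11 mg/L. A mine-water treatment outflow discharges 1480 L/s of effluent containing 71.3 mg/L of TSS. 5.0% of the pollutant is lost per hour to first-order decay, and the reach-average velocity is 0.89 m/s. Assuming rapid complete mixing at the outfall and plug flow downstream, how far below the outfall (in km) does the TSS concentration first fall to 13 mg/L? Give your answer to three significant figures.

29.3 km

Flow-weighted average: C = (7630·11.00 + 1480·71.30) / 9110 = 189500/9110 = 20.80 mg/L.
5.0%/h lost → k = −ln(1 − 0.05) = 0.05129 h⁻¹.
Set 20.80·exp(−k·t) = 13 → t = ln(20.80/13)/k = 32970 s = 9.160 h.
Distance = v·t = 0.89·32970 = 29350 m = 29.35 km.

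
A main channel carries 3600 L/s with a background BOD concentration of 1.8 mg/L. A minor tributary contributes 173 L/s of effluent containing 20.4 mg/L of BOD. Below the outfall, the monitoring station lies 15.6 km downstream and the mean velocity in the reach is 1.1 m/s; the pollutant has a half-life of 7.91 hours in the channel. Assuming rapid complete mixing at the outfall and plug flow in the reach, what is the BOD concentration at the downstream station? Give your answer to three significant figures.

After mixing, C = (3600·1.800 + 173.0·20.40) / 3773 = 10010/3773 = 2.653 mg/L.
Travel time t = 15.6·1000 / 1.1 = 14180 s = 3.939 h.
Half-life 7.91 h → k = ln 2 / 7.91 = 0.08763 h⁻¹ = 2.103 d⁻¹.
First-order decay: C = 2.653·exp(−k·t) = 2.653·0.7081 = 1.878 mg/L.

1.88 mg/L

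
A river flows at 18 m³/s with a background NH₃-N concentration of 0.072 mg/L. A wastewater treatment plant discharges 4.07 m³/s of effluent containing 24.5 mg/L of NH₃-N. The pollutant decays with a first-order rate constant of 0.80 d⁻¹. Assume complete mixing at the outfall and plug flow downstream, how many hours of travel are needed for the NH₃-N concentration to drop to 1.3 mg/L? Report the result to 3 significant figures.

After mixing, C = (18.00·0.07200 + 4.070·24.50) / 22.07 = 101.0/22.07 = 4.577 mg/L.
4.577·exp(−k·t) = 1.3 → t = ln(4.577/1.3)/k = 135900 s = 37.76 h.

37.8 h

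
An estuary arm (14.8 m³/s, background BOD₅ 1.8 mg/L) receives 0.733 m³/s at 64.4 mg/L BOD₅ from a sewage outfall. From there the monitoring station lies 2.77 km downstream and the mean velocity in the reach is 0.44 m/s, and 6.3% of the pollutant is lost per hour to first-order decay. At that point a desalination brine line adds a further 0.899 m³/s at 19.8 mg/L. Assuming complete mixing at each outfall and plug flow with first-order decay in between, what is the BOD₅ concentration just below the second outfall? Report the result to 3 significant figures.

Mixed concentration C = ΣQC/ΣQ = (14.80·1.800 + 0.7330·64.40) / 15.53 = 73.85/15.53 = 4.754 mg/L; combined flow 15.53 m³/s.
Travel time t = 2.77·1000 / 0.44 = 6295 s = 1.749 h.
6.3%/h lost → k = −ln(1 − 0.063) = 0.06507 h⁻¹.
First-order decay: C = 4.754·exp(−k·t) = 4.754·0.8924 = 4.243 mg/L.
Second outfall: C = (15.53·4.243 + 0.8990·19.80)/16.43 = 5.094 mg/L.

5.09 mg/L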